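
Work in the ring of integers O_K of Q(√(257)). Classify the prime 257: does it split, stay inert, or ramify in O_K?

p ramifies

257 mod 4 = 1, hence disc K = 257 and O_K = ℤ[(1+√257)/2].
disc(K) = 257 = 257·1, so p = 257 is ramified.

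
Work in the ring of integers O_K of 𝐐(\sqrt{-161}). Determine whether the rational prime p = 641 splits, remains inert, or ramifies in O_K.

inert

Since -161 ≢ 1 mod 4, the ring of integers is ℤ[√-161] with discriminant 4·(-161) = -644.
Since gcd(641, -644) = 1 the prime 641 does not ramify.
Compute (-161/641) via Euler: 480^((641-1)/2) mod 641 = 640, so (-161/641) = -1.
(-161/641) = -1, so 641 is inert.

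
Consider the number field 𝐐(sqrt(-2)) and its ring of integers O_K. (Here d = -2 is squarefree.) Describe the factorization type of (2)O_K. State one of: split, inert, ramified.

Since -2 ≢ 1 mod 4, the ring of integers is ℤ[√-2] with discriminant 4·(-2) = -8.
2 divides disc(K) = -8, so 2 ramifies.

ramified — (2) = 𝔭²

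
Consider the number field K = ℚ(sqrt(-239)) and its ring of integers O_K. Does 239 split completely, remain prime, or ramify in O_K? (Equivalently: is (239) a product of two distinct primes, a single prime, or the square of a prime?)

ramifies in O_K

Since -239 ≡ 1 mod 4, the ring of integers is ℤ[(1+√-239)/2] with discriminant -239.
disc(K) = -239 = 239·(-1), so p = 239 is ramified.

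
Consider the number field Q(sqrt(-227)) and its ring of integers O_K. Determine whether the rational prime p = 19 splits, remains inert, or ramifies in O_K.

p splits

d = -227 ≡ 1 (mod 4), so O_K = ℤ[(1+√-227)/2] and disc(K) = d = -227.
disc(K) = -227 is not divisible by 19; 19 is unramified.
(-227/19) = 1^9 mod 19 = 1, giving Legendre symbol 1.
(-227/19) = 1, so 19 splits.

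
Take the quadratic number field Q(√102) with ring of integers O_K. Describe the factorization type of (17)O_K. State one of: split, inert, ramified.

102 mod 4 = 2, hence disc K = 4·102 = 408 and O_K = ℤ[√102].
Ramification test: 17 | 408. The prime 17 ramifies in K.

ramifies in O_K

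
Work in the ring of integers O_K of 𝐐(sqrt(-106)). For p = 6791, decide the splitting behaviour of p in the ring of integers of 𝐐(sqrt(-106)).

p is inert

Since -106 ≢ 1 mod 4, the ring of integers is ℤ[√-106] with discriminant 4·(-106) = -424.
6791 ∤ -424, so 6791 is unramified.
Compute (-106/6791) via Euler: 6685^((6791-1)/2) mod 6791 = 6790, so (-106/6791) = -1.
Legendre symbol -1 ⇒ 6791 is inert.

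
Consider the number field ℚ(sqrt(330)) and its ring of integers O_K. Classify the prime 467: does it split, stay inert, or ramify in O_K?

inert — (467) stays prime in O_K

330 mod 4 = 2, hence disc K = 4·330 = 1320 and O_K = ℤ[√330].
467 ∤ 1320, so 467 is unramified.
(330/467) = 330^233 mod 467 = 466, giving Legendre symbol -1.
d is a non-residue mod p, hence 467 remains inert in O_K.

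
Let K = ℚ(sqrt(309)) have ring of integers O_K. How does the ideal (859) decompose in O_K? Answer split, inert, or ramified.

inert — (859) stays prime in O_K

Since 309 ≡ 1 mod 4, the ring of integers is ℤ[(1+√309)/2] with discriminant 309.
Since gcd(859, 309) = 1 the prime 859 does not ramify.
(309/859) = 309^429 mod 859 = 858, giving Legendre symbol -1.
Legendre symbol -1 ⇒ 859 is inert.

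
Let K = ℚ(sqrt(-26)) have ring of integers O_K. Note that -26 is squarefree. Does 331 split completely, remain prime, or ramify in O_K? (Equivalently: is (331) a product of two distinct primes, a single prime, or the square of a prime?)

331 remains inert

d = -26 ≡ 2 (mod 4), so O_K = ℤ[√-26] and disc(K) = 4d = -104.
Since gcd(331, -104) = 1 the prime 331 does not ramify.
Legendre symbol by Euler's criterion: (-26/331) ≡ (-26)^165 ≡ 330 (mod 331), i.e. (-26/331) = -1.
Legendre symbol -1 ⇒ 331 is inert.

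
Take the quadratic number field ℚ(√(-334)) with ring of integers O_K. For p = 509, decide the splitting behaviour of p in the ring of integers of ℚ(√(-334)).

remains prime (inert)

Since -334 ≢ 1 mod 4, the ring of integers is ℤ[√-334] with discriminant 4·(-334) = -1336.
Since gcd(509, -1336) = 1 the prime 509 does not ramify.
Legendre symbol by Euler's criterion: (-334/509) ≡ (-334)^254 ≡ 508 (mod 509), i.e. (-334/509) = -1.
Legendre symbol -1 ⇒ 509 is inert.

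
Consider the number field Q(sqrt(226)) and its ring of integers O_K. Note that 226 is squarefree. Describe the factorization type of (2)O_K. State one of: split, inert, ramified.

ramified

226 mod 4 = 2, hence disc K = 4·226 = 904 and O_K = ℤ[√226].
disc(K) = 904 = 2·452, so p = 2 is ramified.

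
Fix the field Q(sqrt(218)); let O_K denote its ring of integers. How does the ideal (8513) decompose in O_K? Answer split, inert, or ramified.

p is inert

218 mod 4 = 2, hence disc K = 4·218 = 872 and O_K = ℤ[√218].
Since gcd(8513, 872) = 1 the prime 8513 does not ramify.
Compute (218/8513) via Euler: 218^((8513-1)/2) mod 8513 = 8512, so (218/8513) = -1.
(218/8513) = -1, so 8513 is inert.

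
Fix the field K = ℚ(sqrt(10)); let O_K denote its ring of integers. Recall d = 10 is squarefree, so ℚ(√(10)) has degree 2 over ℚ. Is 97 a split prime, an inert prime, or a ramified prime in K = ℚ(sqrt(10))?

p is inert

Since 10 ≢ 1 mod 4, the ring of integers is ℤ[√10] with discriminant 4·10 = 40.
Since gcd(97, 40) = 1 the prime 97 does not ramify.
Legendre symbol by Euler's criterion: (10/97) ≡ 10^48 ≡ 96 (mod 97), i.e. (10/97) = -1.
(10/97) = -1, so 97 is inert.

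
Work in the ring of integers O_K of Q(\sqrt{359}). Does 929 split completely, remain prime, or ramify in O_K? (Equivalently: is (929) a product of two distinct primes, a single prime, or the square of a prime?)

inert

d = 359 ≡ 3 (mod 4), so O_K = ℤ[√359] and disc(K) = 4d = 1436.
disc(K) = 1436 is not divisible by 929; 929 is unramified.
(359/929) = 359^464 mod 929 = 928, giving Legendre symbol -1.
(359/929) = -1, so 929 is inert.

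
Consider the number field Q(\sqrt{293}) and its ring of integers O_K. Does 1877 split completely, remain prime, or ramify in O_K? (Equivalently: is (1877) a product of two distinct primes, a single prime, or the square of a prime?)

293 mod 4 = 1, hence disc K = 293 and O_K = ℤ[(1+√293)/2].
1877 ∤ 293, so 1877 is unramified.
Compute (293/1877) via Euler: 293^((1877-1)/2) mod 1877 = 1876, so (293/1877) = -1.
(293/1877) = -1, so 1877 is inert.

inert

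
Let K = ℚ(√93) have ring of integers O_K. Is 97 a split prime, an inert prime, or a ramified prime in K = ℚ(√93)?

97 splits in O_K

93 mod 4 = 1, hence disc K = 93 and O_K = ℤ[(1+√93)/2].
97 ∤ 93, so 97 is unramified.
Compute (93/97) via Euler: 93^((97-1)/2) mod 97 = 1, so (93/97) = 1.
d is a quadratic residue mod p, hence 97 splits in O_K.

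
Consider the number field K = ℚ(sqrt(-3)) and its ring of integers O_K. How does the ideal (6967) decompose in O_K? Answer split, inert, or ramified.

d = -3 ≡ 1 (mod 4), so O_K = ℤ[(1+√-3)/2] and disc(K) = d = -3.
6967 ∤ -3, so 6967 is unramified.
(-3/6967) = 6964^3483 mod 6967 = 1, giving Legendre symbol 1.
(-3/6967) = 1, so 6967 splits.

splits completely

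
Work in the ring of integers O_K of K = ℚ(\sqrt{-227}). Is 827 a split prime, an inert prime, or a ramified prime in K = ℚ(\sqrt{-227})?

p is inert

Since -227 ≡ 1 mod 4, the ring of integers is ℤ[(1+√-227)/2] with discriminant -227.
827 ∤ -227, so 827 is unramified.
Compute (-227/827) via Euler: 600^((827-1)/2) mod 827 = 826, so (-227/827) = -1.
(-227/827) = -1, so 827 is inert.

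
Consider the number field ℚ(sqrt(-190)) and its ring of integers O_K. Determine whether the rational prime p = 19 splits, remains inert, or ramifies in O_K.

ramified — (19) = 𝔭²

-190 mod 4 = 2, hence disc K = 4·(-190) = -760 and O_K = ℤ[√-190].
19 divides disc(K) = -760, so 19 ramifies.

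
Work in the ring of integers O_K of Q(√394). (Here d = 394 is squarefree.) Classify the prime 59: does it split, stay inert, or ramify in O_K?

394 mod 4 = 2, hence disc K = 4·394 = 1576 and O_K = ℤ[√394].
disc(K) = 1576 is not divisible by 59; 59 is unramified.
Euler's criterion: 394^29 mod 59 = 58. Thus (394|59) = -1.
(394/59) = -1, so 59 is inert.

59 remains inert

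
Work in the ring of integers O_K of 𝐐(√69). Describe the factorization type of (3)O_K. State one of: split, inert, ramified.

3 is ramified

Since 69 ≡ 1 mod 4, the ring of integers is ℤ[(1+√69)/2] with discriminant 69.
disc(K) = 69 = 3·23, so p = 3 is ramified.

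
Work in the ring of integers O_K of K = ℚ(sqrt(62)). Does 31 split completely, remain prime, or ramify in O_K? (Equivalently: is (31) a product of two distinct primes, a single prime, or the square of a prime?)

ramified — (31) = 𝔭²

62 mod 4 = 2, hence disc K = 4·62 = 248 and O_K = ℤ[√62].
31 divides disc(K) = 248, so 31 ramifies.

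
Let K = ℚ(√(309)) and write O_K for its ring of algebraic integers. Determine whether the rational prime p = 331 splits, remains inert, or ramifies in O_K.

309 mod 4 = 1, hence disc K = 309 and O_K = ℤ[(1+√309)/2].
disc(K) = 309 is not divisible by 331; 331 is unramified.
Euler's criterion: 309^165 mod 331 = 330. Thus (309|331) = -1.
(309/331) = -1, so 331 is inert.

inert — (331) stays prime in O_K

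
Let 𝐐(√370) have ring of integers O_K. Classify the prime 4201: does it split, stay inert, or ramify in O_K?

p is inert

d = 370 ≡ 2 (mod 4), so O_K = ℤ[√370] and disc(K) = 4d = 1480.
Since gcd(4201, 1480) = 1 the prime 4201 does not ramify.
Compute (370/4201) via Euler: 370^((4201-1)/2) mod 4201 = 4200, so (370/4201) = -1.
Legendre symbol -1 ⇒ 4201 is inert.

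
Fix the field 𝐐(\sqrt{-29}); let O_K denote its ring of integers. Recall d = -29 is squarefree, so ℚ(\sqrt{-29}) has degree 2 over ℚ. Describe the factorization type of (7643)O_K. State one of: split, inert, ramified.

p is inert

d = -29 ≡ 3 (mod 4), so O_K = ℤ[√-29] and disc(K) = 4d = -116.
7643 ∤ -116, so 7643 is unramified.
(-29/7643) = 7614^3821 mod 7643 = 7642, giving Legendre symbol -1.
Legendre symbol -1 ⇒ 7643 is inert.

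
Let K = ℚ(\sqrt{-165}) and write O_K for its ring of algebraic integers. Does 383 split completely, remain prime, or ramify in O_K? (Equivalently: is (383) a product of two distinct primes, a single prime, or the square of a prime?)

inert — (383) stays prime in O_K

Since -165 ≢ 1 mod 4, the ring of integers is ℤ[√-165] with discriminant 4·(-165) = -660.
Since gcd(383, -660) = 1 the prime 383 does not ramify.
Euler's criterion: (-165)^191 mod 383 = 382. Thus (-165|383) = -1.
d is a non-residue mod p, hence 383 remains inert in O_K.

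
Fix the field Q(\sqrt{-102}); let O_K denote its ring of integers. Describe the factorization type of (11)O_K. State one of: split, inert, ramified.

remains prime (inert)

Since -102 ≢ 1 mod 4, the ring of integers is ℤ[√-102] with discriminant 4·(-102) = -408.
Since gcd(11, -408) = 1 the prime 11 does not ramify.
Compute (-102/11) via Euler: 8^((11-1)/2) mod 11 = 10, so (-102/11) = -1.
(-102/11) = -1, so 11 is inert.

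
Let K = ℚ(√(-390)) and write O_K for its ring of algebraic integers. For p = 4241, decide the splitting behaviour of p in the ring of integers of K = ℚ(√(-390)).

d = -390 ≡ 2 (mod 4), so O_K = ℤ[√-390] and disc(K) = 4d = -1560.
disc(K) = -1560 is not divisible by 4241; 4241 is unramified.
Euler's criterion: (-390)^2120 mod 4241 = 4240. Thus (-390|4241) = -1.
d is a non-residue mod p, hence 4241 remains inert in O_K.

inert — (4241) stays prime in O_K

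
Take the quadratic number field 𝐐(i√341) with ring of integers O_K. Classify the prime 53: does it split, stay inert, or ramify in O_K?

p is inert

Since -341 ≢ 1 mod 4, the ring of integers is ℤ[√-341] with discriminant 4·(-341) = -1364.
disc(K) = -1364 is not divisible by 53; 53 is unramified.
(-341/53) = 30^26 mod 53 = 52, giving Legendre symbol -1.
Legendre symbol -1 ⇒ 53 is inert.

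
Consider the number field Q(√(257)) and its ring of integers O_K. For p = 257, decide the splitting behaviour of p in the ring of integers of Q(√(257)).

ramified — (257) = 𝔭²

d = 257 ≡ 1 (mod 4), so O_K = ℤ[(1+√257)/2] and disc(K) = d = 257.
257 divides disc(K) = 257, so 257 ramifies.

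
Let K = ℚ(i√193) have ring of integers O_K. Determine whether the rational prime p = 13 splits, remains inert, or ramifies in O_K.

Since -193 ≢ 1 mod 4, the ring of integers is ℤ[√-193] with discriminant 4·(-193) = -772.
Since gcd(13, -772) = 1 the prime 13 does not ramify.
(-193/13) = 2^6 mod 13 = 12, giving Legendre symbol -1.
Legendre symbol -1 ⇒ 13 is inert.

13 remains inert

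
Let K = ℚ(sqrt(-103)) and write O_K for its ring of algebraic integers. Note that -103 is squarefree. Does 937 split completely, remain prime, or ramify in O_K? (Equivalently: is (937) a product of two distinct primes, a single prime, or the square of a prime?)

937 remains inert

d = -103 ≡ 1 (mod 4), so O_K = ℤ[(1+√-103)/2] and disc(K) = d = -103.
937 ∤ -103, so 937 is unramified.
Compute (-103/937) via Euler: 834^((937-1)/2) mod 937 = 936, so (-103/937) = -1.
d is a non-residue mod p, hence 937 remains inert in O_K.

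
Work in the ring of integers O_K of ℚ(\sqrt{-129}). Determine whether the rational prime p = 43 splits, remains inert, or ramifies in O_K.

ramified

Since -129 ≢ 1 mod 4, the ring of integers is ℤ[√-129] with discriminant 4·(-129) = -516.
43 divides disc(K) = -516, so 43 ramifies.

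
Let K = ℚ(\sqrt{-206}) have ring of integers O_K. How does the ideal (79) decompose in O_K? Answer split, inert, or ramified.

split

d = -206 ≡ 2 (mod 4), so O_K = ℤ[√-206] and disc(K) = 4d = -824.
79 ∤ -824, so 79 is unramified.
Euler's criterion: (-206)^39 mod 79 = 1. Thus (-206|79) = 1.
d is a quadratic residue mod p, hence 79 splits in O_K.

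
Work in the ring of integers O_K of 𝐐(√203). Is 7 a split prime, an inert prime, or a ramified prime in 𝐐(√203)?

Since 203 ≢ 1 mod 4, the ring of integers is ℤ[√203] with discriminant 4·203 = 812.
Ramification test: 7 | 812. The prime 7 ramifies in K.

ramified — (7) = 𝔭²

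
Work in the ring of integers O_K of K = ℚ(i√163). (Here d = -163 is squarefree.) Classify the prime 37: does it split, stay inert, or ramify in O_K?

remains prime (inert)

Since -163 ≡ 1 mod 4, the ring of integers is ℤ[(1+√-163)/2] with discriminant -163.
disc(K) = -163 is not divisible by 37; 37 is unramified.
Euler's criterion: (-163)^18 mod 37 = 36. Thus (-163|37) = -1.
d is a non-residue mod p, hence 37 remains inert in O_K.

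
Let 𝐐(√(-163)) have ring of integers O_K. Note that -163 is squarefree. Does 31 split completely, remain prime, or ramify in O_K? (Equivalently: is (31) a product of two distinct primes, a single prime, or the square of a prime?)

inert — (31) stays prime in O_K

Since -163 ≡ 1 mod 4, the ring of integers is ℤ[(1+√-163)/2] with discriminant -163.
Since gcd(31, -163) = 1 the prime 31 does not ramify.
(-163/31) = 23^15 mod 31 = 30, giving Legendre symbol -1.
(-163/31) = -1, so 31 is inert.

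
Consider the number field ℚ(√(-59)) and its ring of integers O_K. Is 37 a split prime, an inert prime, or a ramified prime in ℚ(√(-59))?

Since -59 ≡ 1 mod 4, the ring of integers is ℤ[(1+√-59)/2] with discriminant -59.
disc(K) = -59 is not divisible by 37; 37 is unramified.
Legendre symbol by Euler's criterion: (-59/37) ≡ (-59)^18 ≡ 36 (mod 37), i.e. (-59/37) = -1.
d is a non-residue mod p, hence 37 remains inert in O_K.

inert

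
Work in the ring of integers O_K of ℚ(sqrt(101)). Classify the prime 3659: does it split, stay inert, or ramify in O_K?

p splits

101 mod 4 = 1, hence disc K = 101 and O_K = ℤ[(1+√101)/2].
3659 ∤ 101, so 3659 is unramified.
(101/3659) = 101^1829 mod 3659 = 1, giving Legendre symbol 1.
d is a quadratic residue mod p, hence 3659 splits in O_K.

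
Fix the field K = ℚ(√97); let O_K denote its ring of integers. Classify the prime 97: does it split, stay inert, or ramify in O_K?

ramifies in O_K

Since 97 ≡ 1 mod 4, the ring of integers is ℤ[(1+√97)/2] with discriminant 97.
97 divides disc(K) = 97, so 97 ramifies.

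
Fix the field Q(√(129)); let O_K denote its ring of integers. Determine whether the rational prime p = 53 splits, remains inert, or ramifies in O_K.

Since 129 ≡ 1 mod 4, the ring of integers is ℤ[(1+√129)/2] with discriminant 129.
Since gcd(53, 129) = 1 the prime 53 does not ramify.
Legendre symbol by Euler's criterion: (129/53) ≡ 129^26 ≡ 52 (mod 53), i.e. (129/53) = -1.
Legendre symbol -1 ⇒ 53 is inert.

inert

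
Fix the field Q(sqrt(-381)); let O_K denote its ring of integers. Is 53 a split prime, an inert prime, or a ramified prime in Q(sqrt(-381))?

Since -381 ≢ 1 mod 4, the ring of integers is ℤ[√-381] with discriminant 4·(-381) = -1524.
disc(K) = -1524 is not divisible by 53; 53 is unramified.
Compute (-381/53) via Euler: 43^((53-1)/2) mod 53 = 1, so (-381/53) = 1.
d is a quadratic residue mod p, hence 53 splits in O_K.

splits completely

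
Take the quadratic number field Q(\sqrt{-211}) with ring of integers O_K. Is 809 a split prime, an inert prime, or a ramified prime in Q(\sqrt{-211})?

-211 mod 4 = 1, hence disc K = -211 and O_K = ℤ[(1+√-211)/2].
disc(K) = -211 is not divisible by 809; 809 is unramified.
(-211/809) = 598^404 mod 809 = 1, giving Legendre symbol 1.
Legendre symbol 1 ⇒ 809 is split.

809 splits in O_K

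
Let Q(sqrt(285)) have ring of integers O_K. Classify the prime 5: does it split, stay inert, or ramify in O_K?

p ramifies

Since 285 ≡ 1 mod 4, the ring of integers is ℤ[(1+√285)/2] with discriminant 285.
disc(K) = 285 = 5·57, so p = 5 is ramified.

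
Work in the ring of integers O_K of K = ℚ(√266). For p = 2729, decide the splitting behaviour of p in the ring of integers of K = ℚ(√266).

split

Since 266 ≢ 1 mod 4, the ring of integers is ℤ[√266] with discriminant 4·266 = 1064.
disc(K) = 1064 is not divisible by 2729; 2729 is unramified.
Legendre symbol by Euler's criterion: (266/2729) ≡ 266^1364 ≡ 1 (mod 2729), i.e. (266/2729) = 1.
(266/2729) = 1, so 2729 splits.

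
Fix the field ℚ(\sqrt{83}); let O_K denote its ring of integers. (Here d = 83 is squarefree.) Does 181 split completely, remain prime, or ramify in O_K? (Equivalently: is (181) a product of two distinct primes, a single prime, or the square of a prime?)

Since 83 ≢ 1 mod 4, the ring of integers is ℤ[√83] with discriminant 4·83 = 332.
181 ∤ 332, so 181 is unramified.
(83/181) = 83^90 mod 181 = 180, giving Legendre symbol -1.
d is a non-residue mod p, hence 181 remains inert in O_K.

remains prime (inert)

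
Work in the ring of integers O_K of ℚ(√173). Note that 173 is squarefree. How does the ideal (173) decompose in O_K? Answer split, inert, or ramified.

173 is ramified

173 mod 4 = 1, hence disc K = 173 and O_K = ℤ[(1+√173)/2].
disc(K) = 173 = 173·1, so p = 173 is ramified.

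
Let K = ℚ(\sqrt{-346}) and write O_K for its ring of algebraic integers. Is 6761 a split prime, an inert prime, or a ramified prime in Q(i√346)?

d = -346 ≡ 2 (mod 4), so O_K = ℤ[√-346] and disc(K) = 4d = -1384.
disc(K) = -1384 is not divisible by 6761; 6761 is unramified.
(-346/6761) = 6415^3380 mod 6761 = 1, giving Legendre symbol 1.
Legendre symbol 1 ⇒ 6761 is split.

p splits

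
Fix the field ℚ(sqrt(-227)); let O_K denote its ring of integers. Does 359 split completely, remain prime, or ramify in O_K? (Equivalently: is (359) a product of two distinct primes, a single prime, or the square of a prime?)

Since -227 ≡ 1 mod 4, the ring of integers is ℤ[(1+√-227)/2] with discriminant -227.
Since gcd(359, -227) = 1 the prime 359 does not ramify.
(-227/359) = 132^179 mod 359 = 1, giving Legendre symbol 1.
Legendre symbol 1 ⇒ 359 is split.

split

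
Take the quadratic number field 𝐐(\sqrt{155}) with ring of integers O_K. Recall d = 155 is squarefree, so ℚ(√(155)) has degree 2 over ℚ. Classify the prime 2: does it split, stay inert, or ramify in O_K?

155 mod 4 = 3, hence disc K = 4·155 = 620 and O_K = ℤ[√155].
Ramification test: 2 | 620. The prime 2 ramifies in K.

2 is ramified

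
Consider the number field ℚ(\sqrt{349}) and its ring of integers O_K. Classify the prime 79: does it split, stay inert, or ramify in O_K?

Since 349 ≡ 1 mod 4, the ring of integers is ℤ[(1+√349)/2] with discriminant 349.
79 ∤ 349, so 79 is unramified.
Compute (349/79) via Euler: 33^((79-1)/2) mod 79 = 78, so (349/79) = -1.
(349/79) = -1, so 79 is inert.

p is inert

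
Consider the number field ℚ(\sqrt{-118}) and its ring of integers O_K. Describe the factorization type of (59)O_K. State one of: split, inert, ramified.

Since -118 ≢ 1 mod 4, the ring of integers is ℤ[√-118] with discriminant 4·(-118) = -472.
disc(K) = -472 = 59·(-8), so p = 59 is ramified.

59 is ramified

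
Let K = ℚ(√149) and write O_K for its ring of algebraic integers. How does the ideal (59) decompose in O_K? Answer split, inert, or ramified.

Since 149 ≡ 1 mod 4, the ring of integers is ℤ[(1+√149)/2] with discriminant 149.
Since gcd(59, 149) = 1 the prime 59 does not ramify.
Compute (149/59) via Euler: 31^((59-1)/2) mod 59 = 58, so (149/59) = -1.
d is a non-residue mod p, hence 59 remains inert in O_K.

inert — (59) stays prime in O_K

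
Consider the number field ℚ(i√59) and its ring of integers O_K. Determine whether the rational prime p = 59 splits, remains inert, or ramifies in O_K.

ramified

Since -59 ≡ 1 mod 4, the ring of integers is ℤ[(1+√-59)/2] with discriminant -59.
Ramification test: 59 | -59. The prime 59 ramifies in K.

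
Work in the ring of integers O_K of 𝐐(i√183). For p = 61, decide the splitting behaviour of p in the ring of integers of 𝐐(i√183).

61 is ramified

Since -183 ≡ 1 mod 4, the ring of integers is ℤ[(1+√-183)/2] with discriminant -183.
61 divides disc(K) = -183, so 61 ramifies.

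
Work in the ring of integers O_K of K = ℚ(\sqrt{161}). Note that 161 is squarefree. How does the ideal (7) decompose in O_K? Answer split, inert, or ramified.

d = 161 ≡ 1 (mod 4), so O_K = ℤ[(1+√161)/2] and disc(K) = d = 161.
disc(K) = 161 = 7·23, so p = 7 is ramified.

7 is ramified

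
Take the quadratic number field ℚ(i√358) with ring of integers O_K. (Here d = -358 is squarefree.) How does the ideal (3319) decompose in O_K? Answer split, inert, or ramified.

remains prime (inert)

Since -358 ≢ 1 mod 4, the ring of integers is ℤ[√-358] with discriminant 4·(-358) = -1432.
Since gcd(3319, -1432) = 1 the prime 3319 does not ramify.
Euler's criterion: (-358)^1659 mod 3319 = 3318. Thus (-358|3319) = -1.
(-358/3319) = -1, so 3319 is inert.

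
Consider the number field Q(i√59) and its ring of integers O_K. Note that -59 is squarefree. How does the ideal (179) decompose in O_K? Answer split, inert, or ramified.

Since -59 ≡ 1 mod 4, the ring of integers is ℤ[(1+√-59)/2] with discriminant -59.
Since gcd(179, -59) = 1 the prime 179 does not ramify.
(-59/179) = 120^89 mod 179 = 178, giving Legendre symbol -1.
Legendre symbol -1 ⇒ 179 is inert.

remains prime (inert)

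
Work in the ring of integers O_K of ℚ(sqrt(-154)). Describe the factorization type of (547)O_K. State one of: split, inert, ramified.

547 remains inert

d = -154 ≡ 2 (mod 4), so O_K = ℤ[√-154] and disc(K) = 4d = -616.
547 ∤ -616, so 547 is unramified.
Euler's criterion: (-154)^273 mod 547 = 546. Thus (-154|547) = -1.
(-154/547) = -1, so 547 is inert.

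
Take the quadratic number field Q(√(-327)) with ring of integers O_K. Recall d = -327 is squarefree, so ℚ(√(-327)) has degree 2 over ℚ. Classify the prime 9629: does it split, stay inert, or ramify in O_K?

p splits

-327 mod 4 = 1, hence disc K = -327 and O_K = ℤ[(1+√-327)/2].
disc(K) = -327 is not divisible by 9629; 9629 is unramified.
Euler's criterion: (-327)^4814 mod 9629 = 1. Thus (-327|9629) = 1.
d is a quadratic residue mod p, hence 9629 splits in O_K.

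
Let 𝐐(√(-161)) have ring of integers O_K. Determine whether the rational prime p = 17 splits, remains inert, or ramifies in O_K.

split

Since -161 ≢ 1 mod 4, the ring of integers is ℤ[√-161] with discriminant 4·(-161) = -644.
Since gcd(17, -644) = 1 the prime 17 does not ramify.
Legendre symbol by Euler's criterion: (-161/17) ≡ (-161)^8 ≡ 1 (mod 17), i.e. (-161/17) = 1.
Legendre symbol 1 ⇒ 17 is split.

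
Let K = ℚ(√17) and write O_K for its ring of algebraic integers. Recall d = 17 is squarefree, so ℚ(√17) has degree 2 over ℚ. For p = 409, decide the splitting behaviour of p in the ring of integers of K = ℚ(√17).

409 splits in O_K

17 mod 4 = 1, hence disc K = 17 and O_K = ℤ[(1+√17)/2].
disc(K) = 17 is not divisible by 409; 409 is unramified.
(17/409) = 17^204 mod 409 = 1, giving Legendre symbol 1.
Legendre symbol 1 ⇒ 409 is split.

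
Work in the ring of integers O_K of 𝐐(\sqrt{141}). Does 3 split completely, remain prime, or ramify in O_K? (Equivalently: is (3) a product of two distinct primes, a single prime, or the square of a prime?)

ramifies in O_K

141 mod 4 = 1, hence disc K = 141 and O_K = ℤ[(1+√141)/2].
3 divides disc(K) = 141, so 3 ramifies.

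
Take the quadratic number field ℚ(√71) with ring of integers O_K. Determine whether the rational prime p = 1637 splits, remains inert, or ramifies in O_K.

d = 71 ≡ 3 (mod 4), so O_K = ℤ[√71] and disc(K) = 4d = 284.
1637 ∤ 284, so 1637 is unramified.
(71/1637) = 71^818 mod 1637 = 1, giving Legendre symbol 1.
Legendre symbol 1 ⇒ 1637 is split.

p splits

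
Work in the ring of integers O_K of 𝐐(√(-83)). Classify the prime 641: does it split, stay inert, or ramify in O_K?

641 remains inert

d = -83 ≡ 1 (mod 4), so O_K = ℤ[(1+√-83)/2] and disc(K) = d = -83.
641 ∤ -83, so 641 is unramified.
Compute (-83/641) via Euler: 558^((641-1)/2) mod 641 = 640, so (-83/641) = -1.
Legendre symbol -1 ⇒ 641 is inert.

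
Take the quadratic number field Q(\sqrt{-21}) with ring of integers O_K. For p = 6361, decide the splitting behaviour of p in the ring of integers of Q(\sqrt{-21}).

inert — (6361) stays prime in O_K

-21 mod 4 = 3, hence disc K = 4·(-21) = -84 and O_K = ℤ[√-21].
6361 ∤ -84, so 6361 is unramified.
(-21/6361) = 6340^3180 mod 6361 = 6360, giving Legendre symbol -1.
(-21/6361) = -1, so 6361 is inert.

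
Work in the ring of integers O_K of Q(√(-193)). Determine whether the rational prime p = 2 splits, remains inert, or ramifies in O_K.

p ramifies

d = -193 ≡ 3 (mod 4), so O_K = ℤ[√-193] and disc(K) = 4d = -772.
2 divides disc(K) = -772, so 2 ramifies.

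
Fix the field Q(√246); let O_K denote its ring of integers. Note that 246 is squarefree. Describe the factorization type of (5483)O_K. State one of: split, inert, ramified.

split — (5483) = 𝔭₁𝔭₂ with 𝔭₁ ≠ 𝔭₂

Since 246 ≢ 1 mod 4, the ring of integers is ℤ[√246] with discriminant 4·246 = 984.
disc(K) = 984 is not divisible by 5483; 5483 is unramified.
Euler's criterion: 246^2741 mod 5483 = 1. Thus (246|5483) = 1.
(246/5483) = 1, so 5483 splits.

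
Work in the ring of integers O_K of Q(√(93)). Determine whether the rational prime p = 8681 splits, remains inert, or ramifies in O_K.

Since 93 ≡ 1 mod 4, the ring of integers is ℤ[(1+√93)/2] with discriminant 93.
disc(K) = 93 is not divisible by 8681; 8681 is unramified.
Compute (93/8681) via Euler: 93^((8681-1)/2) mod 8681 = 8680, so (93/8681) = -1.
d is a non-residue mod p, hence 8681 remains inert in O_K.

inert — (8681) stays prime in O_K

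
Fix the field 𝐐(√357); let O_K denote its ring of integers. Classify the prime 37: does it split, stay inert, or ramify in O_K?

357 mod 4 = 1, hence disc K = 357 and O_K = ℤ[(1+√357)/2].
37 ∤ 357, so 37 is unramified.
(357/37) = 24^18 mod 37 = 36, giving Legendre symbol -1.
d is a non-residue mod p, hence 37 remains inert in O_K.

inert — (37) stays prime in O_K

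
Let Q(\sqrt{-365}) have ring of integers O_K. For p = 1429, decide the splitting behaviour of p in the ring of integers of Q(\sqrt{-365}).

d = -365 ≡ 3 (mod 4), so O_K = ℤ[√-365] and disc(K) = 4d = -1460.
Since gcd(1429, -1460) = 1 the prime 1429 does not ramify.
Legendre symbol by Euler's criterion: (-365/1429) ≡ (-365)^714 ≡ 1428 (mod 1429), i.e. (-365/1429) = -1.
Legendre symbol -1 ⇒ 1429 is inert.

remains prime (inert)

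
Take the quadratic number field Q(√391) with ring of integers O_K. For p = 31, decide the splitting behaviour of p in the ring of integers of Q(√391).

d = 391 ≡ 3 (mod 4), so O_K = ℤ[√391] and disc(K) = 4d = 1564.
31 ∤ 1564, so 31 is unramified.
Euler's criterion: 391^15 mod 31 = 1. Thus (391|31) = 1.
(391/31) = 1, so 31 splits.

split — (31) = 𝔭₁𝔭₂ with 𝔭₁ ≠ 𝔭₂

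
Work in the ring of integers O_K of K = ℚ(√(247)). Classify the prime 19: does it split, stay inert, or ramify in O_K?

Since 247 ≢ 1 mod 4, the ring of integers is ℤ[√247] with discriminant 4·247 = 988.
disc(K) = 988 = 19·52, so p = 19 is ramified.

ramifies in O_K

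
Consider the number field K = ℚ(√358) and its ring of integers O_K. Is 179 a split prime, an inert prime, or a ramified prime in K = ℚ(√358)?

358 mod 4 = 2, hence disc K = 4·358 = 1432 and O_K = ℤ[√358].
179 divides disc(K) = 1432, so 179 ramifies.

ramified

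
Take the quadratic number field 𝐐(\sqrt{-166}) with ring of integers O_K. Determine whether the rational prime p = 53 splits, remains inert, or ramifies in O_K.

53 splits in O_K

-166 mod 4 = 2, hence disc K = 4·(-166) = -664 and O_K = ℤ[√-166].
53 ∤ -664, so 53 is unramified.
Legendre symbol by Euler's criterion: (-166/53) ≡ (-166)^26 ≡ 1 (mod 53), i.e. (-166/53) = 1.
(-166/53) = 1, so 53 splits.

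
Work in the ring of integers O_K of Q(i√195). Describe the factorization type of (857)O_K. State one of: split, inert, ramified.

d = -195 ≡ 1 (mod 4), so O_K = ℤ[(1+√-195)/2] and disc(K) = d = -195.
Since gcd(857, -195) = 1 the prime 857 does not ramify.
Euler's criterion: (-195)^428 mod 857 = 1. Thus (-195|857) = 1.
d is a quadratic residue mod p, hence 857 splits in O_K.

857 splits in O_K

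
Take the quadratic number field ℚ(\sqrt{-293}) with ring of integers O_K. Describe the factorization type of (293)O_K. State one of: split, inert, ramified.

Since -293 ≢ 1 mod 4, the ring of integers is ℤ[√-293] with discriminant 4·(-293) = -1172.
Ramification test: 293 | -1172. The prime 293 ramifies in K.

ramified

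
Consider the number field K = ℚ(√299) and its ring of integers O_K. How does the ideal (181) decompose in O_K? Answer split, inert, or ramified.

inert

d = 299 ≡ 3 (mod 4), so O_K = ℤ[√299] and disc(K) = 4d = 1196.
disc(K) = 1196 is not divisible by 181; 181 is unramified.
Euler's criterion: 299^90 mod 181 = 180. Thus (299|181) = -1.
(299/181) = -1, so 181 is inert.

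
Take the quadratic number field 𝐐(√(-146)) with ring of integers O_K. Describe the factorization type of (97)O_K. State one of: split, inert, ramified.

split — (97) = 𝔭₁𝔭₂ with 𝔭₁ ≠ 𝔭₂

-146 mod 4 = 2, hence disc K = 4·(-146) = -584 and O_K = ℤ[√-146].
97 ∤ -584, so 97 is unramified.
(-146/97) = 48^48 mod 97 = 1, giving Legendre symbol 1.
d is a quadratic residue mod p, hence 97 splits in O_K.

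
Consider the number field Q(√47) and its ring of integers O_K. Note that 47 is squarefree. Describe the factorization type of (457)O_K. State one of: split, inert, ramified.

splits completely

Since 47 ≢ 1 mod 4, the ring of integers is ℤ[√47] with discriminant 4·47 = 188.
disc(K) = 188 is not divisible by 457; 457 is unramified.
Legendre symbol by Euler's criterion: (47/457) ≡ 47^228 ≡ 1 (mod 457), i.e. (47/457) = 1.
d is a quadratic residue mod p, hence 457 splits in O_K.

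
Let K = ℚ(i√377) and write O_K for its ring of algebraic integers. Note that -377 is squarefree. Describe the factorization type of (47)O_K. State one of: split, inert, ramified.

inert

d = -377 ≡ 3 (mod 4), so O_K = ℤ[√-377] and disc(K) = 4d = -1508.
47 ∤ -1508, so 47 is unramified.
Compute (-377/47) via Euler: 46^((47-1)/2) mod 47 = 46, so (-377/47) = -1.
d is a non-residue mod p, hence 47 remains inert in O_K.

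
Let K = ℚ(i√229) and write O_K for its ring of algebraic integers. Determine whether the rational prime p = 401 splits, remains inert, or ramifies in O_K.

d = -229 ≡ 3 (mod 4), so O_K = ℤ[√-229] and disc(K) = 4d = -916.
Since gcd(401, -916) = 1 the prime 401 does not ramify.
Euler's criterion: (-229)^200 mod 401 = 1. Thus (-229|401) = 1.
(-229/401) = 1, so 401 splits.

split — (401) = 𝔭₁𝔭₂ with 𝔭₁ ≠ 𝔭₂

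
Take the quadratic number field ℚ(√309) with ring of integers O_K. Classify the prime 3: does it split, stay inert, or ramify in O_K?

d = 309 ≡ 1 (mod 4), so O_K = ℤ[(1+√309)/2] and disc(K) = d = 309.
disc(K) = 309 = 3·103, so p = 3 is ramified.

3 is ramified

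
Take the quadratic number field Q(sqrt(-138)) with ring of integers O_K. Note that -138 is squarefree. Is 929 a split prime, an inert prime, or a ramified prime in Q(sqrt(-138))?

Since -138 ≢ 1 mod 4, the ring of integers is ℤ[√-138] with discriminant 4·(-138) = -552.
disc(K) = -552 is not divisible by 929; 929 is unramified.
Legendre symbol by Euler's criterion: (-138/929) ≡ (-138)^464 ≡ 928 (mod 929), i.e. (-138/929) = -1.
Legendre symbol -1 ⇒ 929 is inert.

p is inert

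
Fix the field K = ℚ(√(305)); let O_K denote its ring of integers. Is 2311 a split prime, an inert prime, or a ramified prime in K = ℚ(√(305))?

p is inert

d = 305 ≡ 1 (mod 4), so O_K = ℤ[(1+√305)/2] and disc(K) = d = 305.
Since gcd(2311, 305) = 1 the prime 2311 does not ramify.
(305/2311) = 305^1155 mod 2311 = 2310, giving Legendre symbol -1.
Legendre symbol -1 ⇒ 2311 is inert.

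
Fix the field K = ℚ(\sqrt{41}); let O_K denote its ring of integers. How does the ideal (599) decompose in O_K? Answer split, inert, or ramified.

41 mod 4 = 1, hence disc K = 41 and O_K = ℤ[(1+√41)/2].
disc(K) = 41 is not divisible by 599; 599 is unramified.
Compute (41/599) via Euler: 41^((599-1)/2) mod 599 = 1, so (41/599) = 1.
d is a quadratic residue mod p, hence 599 splits in O_K.

599 splits in O_K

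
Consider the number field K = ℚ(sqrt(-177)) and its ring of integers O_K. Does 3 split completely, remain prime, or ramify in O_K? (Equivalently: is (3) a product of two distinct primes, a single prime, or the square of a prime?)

Since -177 ≢ 1 mod 4, the ring of integers is ℤ[√-177] with discriminant 4·(-177) = -708.
3 divides disc(K) = -708, so 3 ramifies.

p ramifies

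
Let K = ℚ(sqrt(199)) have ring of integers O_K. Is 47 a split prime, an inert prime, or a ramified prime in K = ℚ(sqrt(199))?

inert — (47) stays prime in O_K

d = 199 ≡ 3 (mod 4), so O_K = ℤ[√199] and disc(K) = 4d = 796.
Since gcd(47, 796) = 1 the prime 47 does not ramify.
Legendre symbol by Euler's criterion: (199/47) ≡ 199^23 ≡ 46 (mod 47), i.e. (199/47) = -1.
Legendre symbol -1 ⇒ 47 is inert.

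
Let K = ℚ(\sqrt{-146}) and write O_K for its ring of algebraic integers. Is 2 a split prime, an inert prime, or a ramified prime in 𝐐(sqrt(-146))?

d = -146 ≡ 2 (mod 4), so O_K = ℤ[√-146] and disc(K) = 4d = -584.
Ramification test: 2 | -584. The prime 2 ramifies in K.

ramified — (2) = 𝔭²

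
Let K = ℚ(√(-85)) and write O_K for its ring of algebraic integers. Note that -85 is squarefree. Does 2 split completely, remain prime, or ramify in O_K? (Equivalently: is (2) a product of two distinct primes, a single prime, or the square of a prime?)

ramifies in O_K

d = -85 ≡ 3 (mod 4), so O_K = ℤ[√-85] and disc(K) = 4d = -340.
disc(K) = -340 = 2·(-170), so p = 2 is ramified.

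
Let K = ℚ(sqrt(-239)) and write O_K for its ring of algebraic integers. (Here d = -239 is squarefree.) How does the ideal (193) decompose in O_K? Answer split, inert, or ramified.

193 splits in O_K

d = -239 ≡ 1 (mod 4), so O_K = ℤ[(1+√-239)/2] and disc(K) = d = -239.
disc(K) = -239 is not divisible by 193; 193 is unramified.
(-239/193) = 147^96 mod 193 = 1, giving Legendre symbol 1.
(-239/193) = 1, so 193 splits.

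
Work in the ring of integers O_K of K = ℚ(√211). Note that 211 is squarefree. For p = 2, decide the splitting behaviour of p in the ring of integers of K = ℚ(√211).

d = 211 ≡ 3 (mod 4), so O_K = ℤ[√211] and disc(K) = 4d = 844.
2 divides disc(K) = 844, so 2 ramifies.

ramifies in O_K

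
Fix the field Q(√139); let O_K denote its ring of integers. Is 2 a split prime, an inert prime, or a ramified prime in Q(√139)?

ramifies in O_K

139 mod 4 = 3, hence disc K = 4·139 = 556 and O_K = ℤ[√139].
2 divides disc(K) = 556, so 2 ramifies.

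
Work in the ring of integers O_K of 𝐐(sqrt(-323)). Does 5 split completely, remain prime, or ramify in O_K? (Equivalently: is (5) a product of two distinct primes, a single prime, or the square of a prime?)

d = -323 ≡ 1 (mod 4), so O_K = ℤ[(1+√-323)/2] and disc(K) = d = -323.
Since gcd(5, -323) = 1 the prime 5 does not ramify.
Euler's criterion: (-323)^2 mod 5 = 4. Thus (-323|5) = -1.
(-323/5) = -1, so 5 is inert.

5 remains inert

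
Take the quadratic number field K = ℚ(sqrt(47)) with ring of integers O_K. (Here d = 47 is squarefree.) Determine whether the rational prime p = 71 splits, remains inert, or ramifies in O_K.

inert

d = 47 ≡ 3 (mod 4), so O_K = ℤ[√47] and disc(K) = 4d = 188.
71 ∤ 188, so 71 is unramified.
Euler's criterion: 47^35 mod 71 = 70. Thus (47|71) = -1.
(47/71) = -1, so 71 is inert.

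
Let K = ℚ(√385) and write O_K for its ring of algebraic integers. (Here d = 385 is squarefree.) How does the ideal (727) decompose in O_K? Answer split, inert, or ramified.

727 splits in O_K

d = 385 ≡ 1 (mod 4), so O_K = ℤ[(1+√385)/2] and disc(K) = d = 385.
Since gcd(727, 385) = 1 the prime 727 does not ramify.
Compute (385/727) via Euler: 385^((727-1)/2) mod 727 = 1, so (385/727) = 1.
d is a quadratic residue mod p, hence 727 splits in O_K.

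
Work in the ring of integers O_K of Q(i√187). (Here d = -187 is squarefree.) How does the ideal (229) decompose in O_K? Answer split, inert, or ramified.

-187 mod 4 = 1, hence disc K = -187 and O_K = ℤ[(1+√-187)/2].
229 ∤ -187, so 229 is unramified.
Euler's criterion: (-187)^114 mod 229 = 1. Thus (-187|229) = 1.
(-187/229) = 1, so 229 splits.

p splits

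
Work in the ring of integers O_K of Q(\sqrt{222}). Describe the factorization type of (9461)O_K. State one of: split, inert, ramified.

d = 222 ≡ 2 (mod 4), so O_K = ℤ[√222] and disc(K) = 4d = 888.
9461 ∤ 888, so 9461 is unramified.
Euler's criterion: 222^4730 mod 9461 = 1. Thus (222|9461) = 1.
(222/9461) = 1, so 9461 splits.

splits completely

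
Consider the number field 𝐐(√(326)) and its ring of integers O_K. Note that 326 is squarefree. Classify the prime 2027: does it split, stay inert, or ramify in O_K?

2027 splits in O_K

Since 326 ≢ 1 mod 4, the ring of integers is ℤ[√326] with discriminant 4·326 = 1304.
Since gcd(2027, 1304) = 1 the prime 2027 does not ramify.
Legendre symbol by Euler's criterion: (326/2027) ≡ 326^1013 ≡ 1 (mod 2027), i.e. (326/2027) = 1.
Legendre symbol 1 ⇒ 2027 is split.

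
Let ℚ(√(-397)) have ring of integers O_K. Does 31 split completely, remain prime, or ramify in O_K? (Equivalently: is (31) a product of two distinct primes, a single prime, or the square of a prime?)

31 remains inert

-397 mod 4 = 3, hence disc K = 4·(-397) = -1588 and O_K = ℤ[√-397].
Since gcd(31, -1588) = 1 the prime 31 does not ramify.
Legendre symbol by Euler's criterion: (-397/31) ≡ (-397)^15 ≡ 30 (mod 31), i.e. (-397/31) = -1.
Legendre symbol -1 ⇒ 31 is inert.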